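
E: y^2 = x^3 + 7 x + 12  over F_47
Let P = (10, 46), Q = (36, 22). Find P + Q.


P != Q, so use the chord formula.
s = (y2 - y1) / (x2 - x1) = (23) / (26) mod 47 = 28
x3 = s^2 - x1 - x2 mod 47 = 28^2 - 10 - 36 = 33
y3 = s (x1 - x3) - y1 mod 47 = 28 * (10 - 33) - 46 = 15

P + Q = (33, 15)


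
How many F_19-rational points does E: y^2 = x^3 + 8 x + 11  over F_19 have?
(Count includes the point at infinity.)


For each x in F_19, count y with y^2 = x^3 + 8 x + 11 mod 19:
  x = 0: RHS = 11, y in [7, 12]  -> 2 point(s)
  x = 1: RHS = 1, y in [1, 18]  -> 2 point(s)
  x = 2: RHS = 16, y in [4, 15]  -> 2 point(s)
  x = 3: RHS = 5, y in [9, 10]  -> 2 point(s)
  x = 5: RHS = 5, y in [9, 10]  -> 2 point(s)
  x = 6: RHS = 9, y in [3, 16]  -> 2 point(s)
  x = 7: RHS = 11, y in [7, 12]  -> 2 point(s)
  x = 8: RHS = 17, y in [6, 13]  -> 2 point(s)
  x = 11: RHS = 5, y in [9, 10]  -> 2 point(s)
  x = 12: RHS = 11, y in [7, 12]  -> 2 point(s)
  x = 14: RHS = 17, y in [6, 13]  -> 2 point(s)
  x = 16: RHS = 17, y in [6, 13]  -> 2 point(s)
  x = 17: RHS = 6, y in [5, 14]  -> 2 point(s)
Affine points: 26. Add the point at infinity: total = 27.

#E(F_19) = 27


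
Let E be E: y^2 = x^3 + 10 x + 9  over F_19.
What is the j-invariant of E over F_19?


Delta = -16(4 a^3 + 27 b^2) mod 19 = 17
-1728 * (4 a)^3 = -1728 * (4*10)^3 mod 19 = 8
j = 8 * 17^(-1) mod 19 = 15

j = 15 (mod 19)


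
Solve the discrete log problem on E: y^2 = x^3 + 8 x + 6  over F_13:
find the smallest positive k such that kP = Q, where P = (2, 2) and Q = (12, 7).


Enumerate multiples of P until we hit Q = (12, 7):
  1P = (2, 2)
  2P = (8, 7)
  3P = (12, 7)
Match found at i = 3.

k = 3


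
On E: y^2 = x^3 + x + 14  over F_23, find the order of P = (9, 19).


Compute successive multiples of P until we hit O:
  1P = (9, 19)
  2P = (21, 2)
  3P = (22, 9)
  4P = (16, 20)
  5P = (6, 11)
  6P = (10, 9)
  7P = (12, 11)
  8P = (4, 6)
  ... (continuing to 28P)
  28P = O

ord(P) = 28


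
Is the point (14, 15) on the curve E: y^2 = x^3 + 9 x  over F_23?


Check whether y^2 = x^3 + 9 x + 0 (mod 23) for (x, y) = (14, 15).
LHS: y^2 = 15^2 mod 23 = 18
RHS: x^3 + 9 x + 0 = 14^3 + 9*14 + 0 mod 23 = 18
LHS = RHS

Yes, on the curve


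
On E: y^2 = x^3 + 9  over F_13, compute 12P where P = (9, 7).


k = 12 = 1100_2 (binary, LSB first: 0011)
Double-and-add from P = (9, 7):
  bit 0 = 0: acc unchanged = O
  bit 1 = 0: acc unchanged = O
  bit 2 = 1: acc = O + (1, 7) = (1, 7)
  bit 3 = 1: acc = (1, 7) + (7, 1) = (6, 11)

12P = (6, 11)


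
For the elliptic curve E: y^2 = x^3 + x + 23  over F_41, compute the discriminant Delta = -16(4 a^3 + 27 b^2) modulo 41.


4 a^3 + 27 b^2 = 4*1^3 + 27*23^2 = 4 + 14283 = 14287
Delta = -16 * (14287) = -228592
Delta mod 41 = 24

Delta = 24 (mod 41)


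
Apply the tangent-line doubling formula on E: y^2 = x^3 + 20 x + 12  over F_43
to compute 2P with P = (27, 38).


Doubling: s = (3 x1^2 + a) / (2 y1)
s = (3*27^2 + 20) / (2*38) mod 43 = 33
x3 = s^2 - 2 x1 mod 43 = 33^2 - 2*27 = 3
y3 = s (x1 - x3) - y1 mod 43 = 33 * (27 - 3) - 38 = 23

2P = (3, 23)


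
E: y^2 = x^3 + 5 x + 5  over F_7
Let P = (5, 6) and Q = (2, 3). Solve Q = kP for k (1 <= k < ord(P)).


Enumerate multiples of P until we hit Q = (2, 3):
  1P = (5, 6)
  2P = (1, 2)
  3P = (2, 4)
  4P = (2, 3)
Match found at i = 4.

k = 4


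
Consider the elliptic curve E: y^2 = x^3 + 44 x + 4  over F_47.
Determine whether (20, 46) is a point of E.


Check whether y^2 = x^3 + 44 x + 4 (mod 47) for (x, y) = (20, 46).
LHS: y^2 = 46^2 mod 47 = 1
RHS: x^3 + 44 x + 4 = 20^3 + 44*20 + 4 mod 47 = 1
LHS = RHS

Yes, on the curve


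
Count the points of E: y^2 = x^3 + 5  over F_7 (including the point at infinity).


For each x in F_7, count y with y^2 = x^3 + 0 x + 5 mod 7:
  x = 3: RHS = 4, y in [2, 5]  -> 2 point(s)
  x = 5: RHS = 4, y in [2, 5]  -> 2 point(s)
  x = 6: RHS = 4, y in [2, 5]  -> 2 point(s)
Affine points: 6. Add the point at infinity: total = 7.

#E(F_7) = 7


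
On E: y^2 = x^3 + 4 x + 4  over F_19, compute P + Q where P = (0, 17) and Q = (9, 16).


P != Q, so use the chord formula.
s = (y2 - y1) / (x2 - x1) = (18) / (9) mod 19 = 2
x3 = s^2 - x1 - x2 mod 19 = 2^2 - 0 - 9 = 14
y3 = s (x1 - x3) - y1 mod 19 = 2 * (0 - 14) - 17 = 12

P + Q = (14, 12)


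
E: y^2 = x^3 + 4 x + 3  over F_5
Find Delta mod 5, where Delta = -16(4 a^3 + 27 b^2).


4 a^3 + 27 b^2 = 4*4^3 + 27*3^2 = 256 + 243 = 499
Delta = -16 * (499) = -7984
Delta mod 5 = 1

Delta = 1 (mod 5)


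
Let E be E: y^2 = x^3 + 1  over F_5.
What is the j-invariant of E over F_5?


Delta = -16(4 a^3 + 27 b^2) mod 5 = 3
-1728 * (4 a)^3 = -1728 * (4*0)^3 mod 5 = 0
j = 0 * 3^(-1) mod 5 = 0

j = 0 (mod 5)


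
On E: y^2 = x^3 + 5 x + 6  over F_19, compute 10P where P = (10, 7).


k = 10 = 1010_2 (binary, LSB first: 0101)
Double-and-add from P = (10, 7):
  bit 0 = 0: acc unchanged = O
  bit 1 = 1: acc = O + (15, 13) = (15, 13)
  bit 2 = 0: acc unchanged = (15, 13)
  bit 3 = 1: acc = (15, 13) + (8, 8) = (0, 14)

10P = (0, 14)


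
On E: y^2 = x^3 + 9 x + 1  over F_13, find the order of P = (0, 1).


Compute successive multiples of P until we hit O:
  1P = (0, 1)
  2P = (4, 7)
  3P = (8, 0)
  4P = (4, 6)
  5P = (0, 12)
  6P = O

ord(P) = 6


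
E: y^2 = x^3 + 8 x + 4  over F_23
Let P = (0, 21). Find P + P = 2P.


Doubling: s = (3 x1^2 + a) / (2 y1)
s = (3*0^2 + 8) / (2*21) mod 23 = 21
x3 = s^2 - 2 x1 mod 23 = 21^2 - 2*0 = 4
y3 = s (x1 - x3) - y1 mod 23 = 21 * (0 - 4) - 21 = 10

2P = (4, 10)


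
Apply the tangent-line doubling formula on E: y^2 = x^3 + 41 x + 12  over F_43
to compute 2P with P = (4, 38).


Doubling: s = (3 x1^2 + a) / (2 y1)
s = (3*4^2 + 41) / (2*38) mod 43 = 4
x3 = s^2 - 2 x1 mod 43 = 4^2 - 2*4 = 8
y3 = s (x1 - x3) - y1 mod 43 = 4 * (4 - 8) - 38 = 32

2P = (8, 32)


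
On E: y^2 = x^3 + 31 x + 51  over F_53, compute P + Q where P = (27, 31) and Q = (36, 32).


P != Q, so use the chord formula.
s = (y2 - y1) / (x2 - x1) = (1) / (9) mod 53 = 6
x3 = s^2 - x1 - x2 mod 53 = 6^2 - 27 - 36 = 26
y3 = s (x1 - x3) - y1 mod 53 = 6 * (27 - 26) - 31 = 28

P + Q = (26, 28)


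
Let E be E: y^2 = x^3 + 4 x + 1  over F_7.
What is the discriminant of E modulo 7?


4 a^3 + 27 b^2 = 4*4^3 + 27*1^2 = 256 + 27 = 283
Delta = -16 * (283) = -4528
Delta mod 7 = 1

Delta = 1 (mod 7)


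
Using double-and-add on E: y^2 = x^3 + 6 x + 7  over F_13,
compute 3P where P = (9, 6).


k = 3 = 11_2 (binary, LSB first: 11)
Double-and-add from P = (9, 6):
  bit 0 = 1: acc = O + (9, 6) = (9, 6)
  bit 1 = 1: acc = (9, 6) + (12, 0) = (9, 7)

3P = (9, 7)


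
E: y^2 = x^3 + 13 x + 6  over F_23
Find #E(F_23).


For each x in F_23, count y with y^2 = x^3 + 13 x + 6 mod 23:
  x = 0: RHS = 6, y in [11, 12]  -> 2 point(s)
  x = 3: RHS = 3, y in [7, 16]  -> 2 point(s)
  x = 5: RHS = 12, y in [9, 14]  -> 2 point(s)
  x = 6: RHS = 1, y in [1, 22]  -> 2 point(s)
  x = 7: RHS = 3, y in [7, 16]  -> 2 point(s)
  x = 8: RHS = 1, y in [1, 22]  -> 2 point(s)
  x = 9: RHS = 1, y in [1, 22]  -> 2 point(s)
  x = 10: RHS = 9, y in [3, 20]  -> 2 point(s)
  x = 11: RHS = 8, y in [10, 13]  -> 2 point(s)
  x = 12: RHS = 4, y in [2, 21]  -> 2 point(s)
  x = 13: RHS = 3, y in [7, 16]  -> 2 point(s)
  x = 16: RHS = 9, y in [3, 20]  -> 2 point(s)
  x = 18: RHS = 0, y in [0]  -> 1 point(s)
  x = 20: RHS = 9, y in [3, 20]  -> 2 point(s)
  x = 21: RHS = 18, y in [8, 15]  -> 2 point(s)
Affine points: 29. Add the point at infinity: total = 30.

#E(F_23) = 30


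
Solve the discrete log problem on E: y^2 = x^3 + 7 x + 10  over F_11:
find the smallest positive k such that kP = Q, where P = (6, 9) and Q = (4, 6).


Enumerate multiples of P until we hit Q = (4, 6):
  1P = (6, 9)
  2P = (4, 5)
  3P = (5, 4)
  4P = (3, 6)
  5P = (3, 5)
  6P = (5, 7)
  7P = (4, 6)
Match found at i = 7.

k = 7


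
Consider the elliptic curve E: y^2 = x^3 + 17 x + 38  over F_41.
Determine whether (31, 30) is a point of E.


Check whether y^2 = x^3 + 17 x + 38 (mod 41) for (x, y) = (31, 30).
LHS: y^2 = 30^2 mod 41 = 39
RHS: x^3 + 17 x + 38 = 31^3 + 17*31 + 38 mod 41 = 16
LHS != RHS

No, not on the curve


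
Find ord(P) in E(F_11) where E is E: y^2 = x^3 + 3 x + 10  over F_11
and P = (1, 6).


Compute successive multiples of P until we hit O:
  1P = (1, 6)
  2P = (1, 5)
  3P = O

ord(P) = 3


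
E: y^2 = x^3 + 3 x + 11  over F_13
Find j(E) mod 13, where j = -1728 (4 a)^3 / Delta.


Delta = -16(4 a^3 + 27 b^2) mod 13 = 2
-1728 * (4 a)^3 = -1728 * (4*3)^3 mod 13 = 12
j = 12 * 2^(-1) mod 13 = 6

j = 6 (mod 13)


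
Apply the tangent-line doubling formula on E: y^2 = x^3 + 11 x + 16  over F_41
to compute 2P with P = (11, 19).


Doubling: s = (3 x1^2 + a) / (2 y1)
s = (3*11^2 + 11) / (2*19) mod 41 = 12
x3 = s^2 - 2 x1 mod 41 = 12^2 - 2*11 = 40
y3 = s (x1 - x3) - y1 mod 41 = 12 * (11 - 40) - 19 = 2

2P = (40, 2)


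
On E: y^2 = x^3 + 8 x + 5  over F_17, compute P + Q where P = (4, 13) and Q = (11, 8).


P != Q, so use the chord formula.
s = (y2 - y1) / (x2 - x1) = (12) / (7) mod 17 = 9
x3 = s^2 - x1 - x2 mod 17 = 9^2 - 4 - 11 = 15
y3 = s (x1 - x3) - y1 mod 17 = 9 * (4 - 15) - 13 = 7

P + Q = (15, 7)


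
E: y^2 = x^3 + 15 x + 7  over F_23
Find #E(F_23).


For each x in F_23, count y with y^2 = x^3 + 15 x + 7 mod 23:
  x = 1: RHS = 0, y in [0]  -> 1 point(s)
  x = 4: RHS = 16, y in [4, 19]  -> 2 point(s)
  x = 5: RHS = 0, y in [0]  -> 1 point(s)
  x = 7: RHS = 18, y in [8, 15]  -> 2 point(s)
  x = 8: RHS = 18, y in [8, 15]  -> 2 point(s)
  x = 11: RHS = 8, y in [10, 13]  -> 2 point(s)
  x = 12: RHS = 6, y in [11, 12]  -> 2 point(s)
  x = 17: RHS = 0, y in [0]  -> 1 point(s)
  x = 20: RHS = 4, y in [2, 21]  -> 2 point(s)
Affine points: 15. Add the point at infinity: total = 16.

#E(F_23) = 16


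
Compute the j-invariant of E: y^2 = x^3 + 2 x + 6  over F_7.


Delta = -16(4 a^3 + 27 b^2) mod 7 = 1
-1728 * (4 a)^3 = -1728 * (4*2)^3 mod 7 = 1
j = 1 * 1^(-1) mod 7 = 1

j = 1 (mod 7)


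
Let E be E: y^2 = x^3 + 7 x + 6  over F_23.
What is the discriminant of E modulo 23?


4 a^3 + 27 b^2 = 4*7^3 + 27*6^2 = 1372 + 972 = 2344
Delta = -16 * (2344) = -37504
Delta mod 23 = 9

Delta = 9 (mod 23)


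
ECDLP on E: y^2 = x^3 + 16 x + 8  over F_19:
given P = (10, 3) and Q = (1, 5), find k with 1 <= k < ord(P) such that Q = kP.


Enumerate multiples of P until we hit Q = (1, 5):
  1P = (10, 3)
  2P = (3, 11)
  3P = (17, 5)
  4P = (1, 5)
Match found at i = 4.

k = 4


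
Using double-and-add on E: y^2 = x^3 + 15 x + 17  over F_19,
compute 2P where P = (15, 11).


k = 2 = 10_2 (binary, LSB first: 01)
Double-and-add from P = (15, 11):
  bit 0 = 0: acc unchanged = O
  bit 1 = 1: acc = O + (12, 14) = (12, 14)

2P = (12, 14)


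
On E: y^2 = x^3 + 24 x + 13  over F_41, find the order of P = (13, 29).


Compute successive multiples of P until we hit O:
  1P = (13, 29)
  2P = (17, 39)
  3P = (7, 27)
  4P = (12, 26)
  5P = (25, 17)
  6P = (4, 3)
  7P = (4, 38)
  8P = (25, 24)
  ... (continuing to 13P)
  13P = O

ord(P) = 13


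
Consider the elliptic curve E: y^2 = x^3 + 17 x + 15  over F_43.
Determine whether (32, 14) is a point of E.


Check whether y^2 = x^3 + 17 x + 15 (mod 43) for (x, y) = (32, 14).
LHS: y^2 = 14^2 mod 43 = 24
RHS: x^3 + 17 x + 15 = 32^3 + 17*32 + 15 mod 43 = 2
LHS != RHS

No, not on the curve


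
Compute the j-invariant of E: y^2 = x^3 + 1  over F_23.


Delta = -16(4 a^3 + 27 b^2) mod 23 = 5
-1728 * (4 a)^3 = -1728 * (4*0)^3 mod 23 = 0
j = 0 * 5^(-1) mod 23 = 0

j = 0 (mod 23)


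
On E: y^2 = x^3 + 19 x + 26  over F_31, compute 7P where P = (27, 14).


k = 7 = 111_2 (binary, LSB first: 111)
Double-and-add from P = (27, 14):
  bit 0 = 1: acc = O + (27, 14) = (27, 14)
  bit 1 = 1: acc = (27, 14) + (28, 29) = (15, 11)
  bit 2 = 1: acc = (15, 11) + (22, 26) = (22, 5)

7P = (22, 5)


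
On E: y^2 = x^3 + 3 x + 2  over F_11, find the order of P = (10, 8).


Compute successive multiples of P until we hit O:
  1P = (10, 8)
  2P = (3, 7)
  3P = (7, 5)
  4P = (6, 7)
  5P = (4, 10)
  6P = (2, 4)
  7P = (2, 7)
  8P = (4, 1)
  ... (continuing to 13P)
  13P = O

ord(P) = 13


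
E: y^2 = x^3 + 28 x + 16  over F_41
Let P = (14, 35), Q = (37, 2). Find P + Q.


P != Q, so use the chord formula.
s = (y2 - y1) / (x2 - x1) = (8) / (23) mod 41 = 36
x3 = s^2 - x1 - x2 mod 41 = 36^2 - 14 - 37 = 15
y3 = s (x1 - x3) - y1 mod 41 = 36 * (14 - 15) - 35 = 11

P + Q = (15, 11)


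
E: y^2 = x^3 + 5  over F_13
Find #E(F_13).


For each x in F_13, count y with y^2 = x^3 + 0 x + 5 mod 13:
  x = 2: RHS = 0, y in [0]  -> 1 point(s)
  x = 4: RHS = 4, y in [2, 11]  -> 2 point(s)
  x = 5: RHS = 0, y in [0]  -> 1 point(s)
  x = 6: RHS = 0, y in [0]  -> 1 point(s)
  x = 7: RHS = 10, y in [6, 7]  -> 2 point(s)
  x = 8: RHS = 10, y in [6, 7]  -> 2 point(s)
  x = 10: RHS = 4, y in [2, 11]  -> 2 point(s)
  x = 11: RHS = 10, y in [6, 7]  -> 2 point(s)
  x = 12: RHS = 4, y in [2, 11]  -> 2 point(s)
Affine points: 15. Add the point at infinity: total = 16.

#E(F_13) = 16


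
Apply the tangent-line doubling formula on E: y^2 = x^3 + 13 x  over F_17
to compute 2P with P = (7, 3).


Doubling: s = (3 x1^2 + a) / (2 y1)
s = (3*7^2 + 13) / (2*3) mod 17 = 4
x3 = s^2 - 2 x1 mod 17 = 4^2 - 2*7 = 2
y3 = s (x1 - x3) - y1 mod 17 = 4 * (7 - 2) - 3 = 0

2P = (2, 0)


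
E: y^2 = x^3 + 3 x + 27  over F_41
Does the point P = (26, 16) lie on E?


Check whether y^2 = x^3 + 3 x + 27 (mod 41) for (x, y) = (26, 16).
LHS: y^2 = 16^2 mod 41 = 10
RHS: x^3 + 3 x + 27 = 26^3 + 3*26 + 27 mod 41 = 10
LHS = RHS

Yes, on the curve


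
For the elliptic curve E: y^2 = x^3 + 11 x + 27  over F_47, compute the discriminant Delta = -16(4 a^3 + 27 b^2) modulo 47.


4 a^3 + 27 b^2 = 4*11^3 + 27*27^2 = 5324 + 19683 = 25007
Delta = -16 * (25007) = -400112
Delta mod 47 = 46

Delta = 46 (mod 47)


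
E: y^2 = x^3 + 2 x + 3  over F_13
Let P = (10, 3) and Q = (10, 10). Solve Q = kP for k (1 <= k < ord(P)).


Enumerate multiples of P until we hit Q = (10, 10):
  1P = (10, 3)
  2P = (3, 7)
  3P = (12, 0)
  4P = (3, 6)
  5P = (10, 10)
Match found at i = 5.

k = 5


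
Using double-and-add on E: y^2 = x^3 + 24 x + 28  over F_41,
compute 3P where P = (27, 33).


k = 3 = 11_2 (binary, LSB first: 11)
Double-and-add from P = (27, 33):
  bit 0 = 1: acc = O + (27, 33) = (27, 33)
  bit 1 = 1: acc = (27, 33) + (33, 12) = (24, 18)

3P = (24, 18)


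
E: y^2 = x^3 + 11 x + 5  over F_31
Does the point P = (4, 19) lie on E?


Check whether y^2 = x^3 + 11 x + 5 (mod 31) for (x, y) = (4, 19).
LHS: y^2 = 19^2 mod 31 = 20
RHS: x^3 + 11 x + 5 = 4^3 + 11*4 + 5 mod 31 = 20
LHS = RHS

Yes, on the curve


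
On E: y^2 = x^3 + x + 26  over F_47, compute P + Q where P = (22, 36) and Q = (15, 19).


P != Q, so use the chord formula.
s = (y2 - y1) / (x2 - x1) = (30) / (40) mod 47 = 36
x3 = s^2 - x1 - x2 mod 47 = 36^2 - 22 - 15 = 37
y3 = s (x1 - x3) - y1 mod 47 = 36 * (22 - 37) - 36 = 35

P + Q = (37, 35)


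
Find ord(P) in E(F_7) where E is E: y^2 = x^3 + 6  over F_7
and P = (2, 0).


Compute successive multiples of P until we hit O:
  1P = (2, 0)
  2P = O

ord(P) = 2


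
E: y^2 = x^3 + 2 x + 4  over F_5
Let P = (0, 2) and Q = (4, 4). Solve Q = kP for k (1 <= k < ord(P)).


Enumerate multiples of P until we hit Q = (4, 4):
  1P = (0, 2)
  2P = (4, 1)
  3P = (2, 1)
  4P = (2, 4)
  5P = (4, 4)
Match found at i = 5.

k = 5


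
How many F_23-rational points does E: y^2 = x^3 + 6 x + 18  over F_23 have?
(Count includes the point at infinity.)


For each x in F_23, count y with y^2 = x^3 + 6 x + 18 mod 23:
  x = 0: RHS = 18, y in [8, 15]  -> 2 point(s)
  x = 1: RHS = 2, y in [5, 18]  -> 2 point(s)
  x = 5: RHS = 12, y in [9, 14]  -> 2 point(s)
  x = 7: RHS = 12, y in [9, 14]  -> 2 point(s)
  x = 8: RHS = 3, y in [7, 16]  -> 2 point(s)
  x = 11: RHS = 12, y in [9, 14]  -> 2 point(s)
  x = 12: RHS = 1, y in [1, 22]  -> 2 point(s)
  x = 13: RHS = 16, y in [4, 19]  -> 2 point(s)
  x = 16: RHS = 1, y in [1, 22]  -> 2 point(s)
  x = 18: RHS = 1, y in [1, 22]  -> 2 point(s)
Affine points: 20. Add the point at infinity: total = 21.

#E(F_23) = 21


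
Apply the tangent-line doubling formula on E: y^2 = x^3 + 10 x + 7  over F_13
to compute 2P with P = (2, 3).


Doubling: s = (3 x1^2 + a) / (2 y1)
s = (3*2^2 + 10) / (2*3) mod 13 = 8
x3 = s^2 - 2 x1 mod 13 = 8^2 - 2*2 = 8
y3 = s (x1 - x3) - y1 mod 13 = 8 * (2 - 8) - 3 = 1

2P = (8, 1)


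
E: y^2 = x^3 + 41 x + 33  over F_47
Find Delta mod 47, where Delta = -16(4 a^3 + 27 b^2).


4 a^3 + 27 b^2 = 4*41^3 + 27*33^2 = 275684 + 29403 = 305087
Delta = -16 * (305087) = -4881392
Delta mod 47 = 28

Delta = 28 (mod 47)


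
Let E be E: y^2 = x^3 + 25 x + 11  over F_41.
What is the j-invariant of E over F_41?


Delta = -16(4 a^3 + 27 b^2) mod 41 = 34
-1728 * (4 a)^3 = -1728 * (4*25)^3 mod 41 = 22
j = 22 * 34^(-1) mod 41 = 32

j = 32 (mod 41)


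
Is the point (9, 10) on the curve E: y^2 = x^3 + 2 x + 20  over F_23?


Check whether y^2 = x^3 + 2 x + 20 (mod 23) for (x, y) = (9, 10).
LHS: y^2 = 10^2 mod 23 = 8
RHS: x^3 + 2 x + 20 = 9^3 + 2*9 + 20 mod 23 = 8
LHS = RHS

Yes, on the curve


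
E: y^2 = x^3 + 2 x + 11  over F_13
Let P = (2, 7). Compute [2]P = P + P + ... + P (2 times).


k = 2 = 10_2 (binary, LSB first: 01)
Double-and-add from P = (2, 7):
  bit 0 = 0: acc unchanged = O
  bit 1 = 1: acc = O + (10, 11) = (10, 11)

2P = (10, 11)


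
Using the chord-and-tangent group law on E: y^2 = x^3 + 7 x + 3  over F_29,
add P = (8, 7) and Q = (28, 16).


P != Q, so use the chord formula.
s = (y2 - y1) / (x2 - x1) = (9) / (20) mod 29 = 28
x3 = s^2 - x1 - x2 mod 29 = 28^2 - 8 - 28 = 23
y3 = s (x1 - x3) - y1 mod 29 = 28 * (8 - 23) - 7 = 8

P + Q = (23, 8)


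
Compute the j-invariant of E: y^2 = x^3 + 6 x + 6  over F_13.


Delta = -16(4 a^3 + 27 b^2) mod 13 = 4
-1728 * (4 a)^3 = -1728 * (4*6)^3 mod 13 = 5
j = 5 * 4^(-1) mod 13 = 11

j = 11 (mod 13)


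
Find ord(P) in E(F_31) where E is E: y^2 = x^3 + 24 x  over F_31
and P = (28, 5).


Compute successive multiples of P until we hit O:
  1P = (28, 5)
  2P = (10, 0)
  3P = (28, 26)
  4P = O

ord(P) = 4


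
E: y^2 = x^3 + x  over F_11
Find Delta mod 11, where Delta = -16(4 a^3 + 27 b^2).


4 a^3 + 27 b^2 = 4*1^3 + 27*0^2 = 4 + 0 = 4
Delta = -16 * (4) = -64
Delta mod 11 = 2

Delta = 2 (mod 11)


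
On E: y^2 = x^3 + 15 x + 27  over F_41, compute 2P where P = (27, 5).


Doubling: s = (3 x1^2 + a) / (2 y1)
s = (3*27^2 + 15) / (2*5) mod 41 = 7
x3 = s^2 - 2 x1 mod 41 = 7^2 - 2*27 = 36
y3 = s (x1 - x3) - y1 mod 41 = 7 * (27 - 36) - 5 = 14

2P = (36, 14)


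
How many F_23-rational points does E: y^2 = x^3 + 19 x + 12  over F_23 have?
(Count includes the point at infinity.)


For each x in F_23, count y with y^2 = x^3 + 19 x + 12 mod 23:
  x = 0: RHS = 12, y in [9, 14]  -> 2 point(s)
  x = 1: RHS = 9, y in [3, 20]  -> 2 point(s)
  x = 2: RHS = 12, y in [9, 14]  -> 2 point(s)
  x = 3: RHS = 4, y in [2, 21]  -> 2 point(s)
  x = 5: RHS = 2, y in [5, 18]  -> 2 point(s)
  x = 8: RHS = 9, y in [3, 20]  -> 2 point(s)
  x = 10: RHS = 6, y in [11, 12]  -> 2 point(s)
  x = 12: RHS = 13, y in [6, 17]  -> 2 point(s)
  x = 13: RHS = 18, y in [8, 15]  -> 2 point(s)
  x = 14: RHS = 9, y in [3, 20]  -> 2 point(s)
  x = 17: RHS = 4, y in [2, 21]  -> 2 point(s)
  x = 21: RHS = 12, y in [9, 14]  -> 2 point(s)
Affine points: 24. Add the point at infinity: total = 25.

#E(F_23) = 25


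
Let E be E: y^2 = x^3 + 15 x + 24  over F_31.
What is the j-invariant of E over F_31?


Delta = -16(4 a^3 + 27 b^2) mod 31 = 13
-1728 * (4 a)^3 = -1728 * (4*15)^3 mod 31 = 29
j = 29 * 13^(-1) mod 31 = 7

j = 7 (mod 31)


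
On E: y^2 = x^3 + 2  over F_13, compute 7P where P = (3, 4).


k = 7 = 111_2 (binary, LSB first: 111)
Double-and-add from P = (3, 4):
  bit 0 = 1: acc = O + (3, 4) = (3, 4)
  bit 1 = 1: acc = (3, 4) + (6, 7) = (5, 7)
  bit 2 = 1: acc = (5, 7) + (4, 1) = (1, 4)

7P = (1, 4)


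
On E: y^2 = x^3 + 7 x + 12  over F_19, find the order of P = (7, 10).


Compute successive multiples of P until we hit O:
  1P = (7, 10)
  2P = (9, 5)
  3P = (14, 17)
  4P = (18, 17)
  5P = (1, 18)
  6P = (17, 16)
  7P = (6, 2)
  8P = (13, 18)
  ... (continuing to 22P)
  22P = O

ord(P) = 22


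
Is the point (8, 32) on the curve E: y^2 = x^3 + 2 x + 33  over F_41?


Check whether y^2 = x^3 + 2 x + 33 (mod 41) for (x, y) = (8, 32).
LHS: y^2 = 32^2 mod 41 = 40
RHS: x^3 + 2 x + 33 = 8^3 + 2*8 + 33 mod 41 = 28
LHS != RHS

No, not on the curve


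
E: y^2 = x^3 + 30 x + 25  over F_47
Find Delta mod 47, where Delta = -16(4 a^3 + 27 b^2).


4 a^3 + 27 b^2 = 4*30^3 + 27*25^2 = 108000 + 16875 = 124875
Delta = -16 * (124875) = -1998000
Delta mod 47 = 17

Delta = 17 (mod 47)


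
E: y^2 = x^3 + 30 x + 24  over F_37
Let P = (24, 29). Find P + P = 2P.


Doubling: s = (3 x1^2 + a) / (2 y1)
s = (3*24^2 + 30) / (2*29) mod 37 = 15
x3 = s^2 - 2 x1 mod 37 = 15^2 - 2*24 = 29
y3 = s (x1 - x3) - y1 mod 37 = 15 * (24 - 29) - 29 = 7

2P = (29, 7)


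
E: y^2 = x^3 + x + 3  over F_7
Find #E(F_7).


For each x in F_7, count y with y^2 = x^3 + 1 x + 3 mod 7:
  x = 4: RHS = 1, y in [1, 6]  -> 2 point(s)
  x = 5: RHS = 0, y in [0]  -> 1 point(s)
  x = 6: RHS = 1, y in [1, 6]  -> 2 point(s)
Affine points: 5. Add the point at infinity: total = 6.

#E(F_7) = 6


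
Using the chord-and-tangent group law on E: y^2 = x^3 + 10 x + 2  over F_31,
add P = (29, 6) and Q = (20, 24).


P != Q, so use the chord formula.
s = (y2 - y1) / (x2 - x1) = (18) / (22) mod 31 = 29
x3 = s^2 - x1 - x2 mod 31 = 29^2 - 29 - 20 = 17
y3 = s (x1 - x3) - y1 mod 31 = 29 * (29 - 17) - 6 = 1

P + Q = (17, 1)


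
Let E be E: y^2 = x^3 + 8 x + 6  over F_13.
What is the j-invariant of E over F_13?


Delta = -16(4 a^3 + 27 b^2) mod 13 = 1
-1728 * (4 a)^3 = -1728 * (4*8)^3 mod 13 = 8
j = 8 * 1^(-1) mod 13 = 8

j = 8 (mod 13)


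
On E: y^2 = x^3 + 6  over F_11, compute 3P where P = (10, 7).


k = 3 = 11_2 (binary, LSB first: 11)
Double-and-add from P = (10, 7):
  bit 0 = 1: acc = O + (10, 7) = (10, 7)
  bit 1 = 1: acc = (10, 7) + (3, 0) = (10, 4)

3P = (10, 4)


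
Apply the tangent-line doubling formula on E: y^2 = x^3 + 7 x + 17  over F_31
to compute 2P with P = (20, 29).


Doubling: s = (3 x1^2 + a) / (2 y1)
s = (3*20^2 + 7) / (2*29) mod 31 = 16
x3 = s^2 - 2 x1 mod 31 = 16^2 - 2*20 = 30
y3 = s (x1 - x3) - y1 mod 31 = 16 * (20 - 30) - 29 = 28

2P = (30, 28)


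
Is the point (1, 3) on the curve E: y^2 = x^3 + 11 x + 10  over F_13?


Check whether y^2 = x^3 + 11 x + 10 (mod 13) for (x, y) = (1, 3).
LHS: y^2 = 3^2 mod 13 = 9
RHS: x^3 + 11 x + 10 = 1^3 + 11*1 + 10 mod 13 = 9
LHS = RHS

Yes, on the curve


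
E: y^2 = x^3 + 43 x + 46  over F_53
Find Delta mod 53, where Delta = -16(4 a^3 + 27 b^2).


4 a^3 + 27 b^2 = 4*43^3 + 27*46^2 = 318028 + 57132 = 375160
Delta = -16 * (375160) = -6002560
Delta mod 53 = 8

Delta = 8 (mod 53)


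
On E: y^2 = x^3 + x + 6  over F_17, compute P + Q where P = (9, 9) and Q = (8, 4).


P != Q, so use the chord formula.
s = (y2 - y1) / (x2 - x1) = (12) / (16) mod 17 = 5
x3 = s^2 - x1 - x2 mod 17 = 5^2 - 9 - 8 = 8
y3 = s (x1 - x3) - y1 mod 17 = 5 * (9 - 8) - 9 = 13

P + Q = (8, 13)


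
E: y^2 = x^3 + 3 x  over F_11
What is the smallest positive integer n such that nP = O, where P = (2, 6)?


Compute successive multiples of P until we hit O:
  1P = (2, 6)
  2P = (1, 9)
  3P = (6, 6)
  4P = (3, 5)
  5P = (7, 10)
  6P = (0, 0)
  7P = (7, 1)
  8P = (3, 6)
  ... (continuing to 12P)
  12P = O

ord(P) = 12


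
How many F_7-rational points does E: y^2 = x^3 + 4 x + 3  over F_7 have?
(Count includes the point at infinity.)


For each x in F_7, count y with y^2 = x^3 + 4 x + 3 mod 7:
  x = 1: RHS = 1, y in [1, 6]  -> 2 point(s)
  x = 3: RHS = 0, y in [0]  -> 1 point(s)
  x = 5: RHS = 1, y in [1, 6]  -> 2 point(s)
Affine points: 5. Add the point at infinity: total = 6.

#E(F_7) = 6


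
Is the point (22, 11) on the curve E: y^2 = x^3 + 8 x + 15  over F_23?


Check whether y^2 = x^3 + 8 x + 15 (mod 23) for (x, y) = (22, 11).
LHS: y^2 = 11^2 mod 23 = 6
RHS: x^3 + 8 x + 15 = 22^3 + 8*22 + 15 mod 23 = 6
LHS = RHS

Yes, on the curve


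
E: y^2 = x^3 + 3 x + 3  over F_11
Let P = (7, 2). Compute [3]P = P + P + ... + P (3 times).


k = 3 = 11_2 (binary, LSB first: 11)
Double-and-add from P = (7, 2):
  bit 0 = 1: acc = O + (7, 2) = (7, 2)
  bit 1 = 1: acc = (7, 2) + (9, 0) = (7, 9)

3P = (7, 9)


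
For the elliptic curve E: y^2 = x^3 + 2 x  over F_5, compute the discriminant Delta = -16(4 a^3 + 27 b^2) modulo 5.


4 a^3 + 27 b^2 = 4*2^3 + 27*0^2 = 32 + 0 = 32
Delta = -16 * (32) = -512
Delta mod 5 = 3

Delta = 3 (mod 5)


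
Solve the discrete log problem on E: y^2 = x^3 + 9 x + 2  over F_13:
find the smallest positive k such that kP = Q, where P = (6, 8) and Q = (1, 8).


Enumerate multiples of P until we hit Q = (1, 8):
  1P = (6, 8)
  2P = (1, 5)
  3P = (10, 0)
  4P = (1, 8)
Match found at i = 4.

k = 4


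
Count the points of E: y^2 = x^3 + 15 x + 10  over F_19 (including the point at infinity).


For each x in F_19, count y with y^2 = x^3 + 15 x + 10 mod 19:
  x = 1: RHS = 7, y in [8, 11]  -> 2 point(s)
  x = 3: RHS = 6, y in [5, 14]  -> 2 point(s)
  x = 4: RHS = 1, y in [1, 18]  -> 2 point(s)
  x = 5: RHS = 1, y in [1, 18]  -> 2 point(s)
  x = 9: RHS = 0, y in [0]  -> 1 point(s)
  x = 10: RHS = 1, y in [1, 18]  -> 2 point(s)
  x = 11: RHS = 5, y in [9, 10]  -> 2 point(s)
  x = 14: RHS = 0, y in [0]  -> 1 point(s)
  x = 15: RHS = 0, y in [0]  -> 1 point(s)
Affine points: 15. Add the point at infinity: total = 16.

#E(F_19) = 16


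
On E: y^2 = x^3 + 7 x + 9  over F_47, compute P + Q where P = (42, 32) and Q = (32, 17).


P != Q, so use the chord formula.
s = (y2 - y1) / (x2 - x1) = (32) / (37) mod 47 = 25
x3 = s^2 - x1 - x2 mod 47 = 25^2 - 42 - 32 = 34
y3 = s (x1 - x3) - y1 mod 47 = 25 * (42 - 34) - 32 = 27

P + Q = (34, 27)


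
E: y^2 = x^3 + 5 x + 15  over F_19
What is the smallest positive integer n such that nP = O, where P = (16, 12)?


Compute successive multiples of P until we hit O:
  1P = (16, 12)
  2P = (12, 6)
  3P = (17, 15)
  4P = (14, 13)
  5P = (13, 15)
  6P = (10, 1)
  7P = (18, 16)
  8P = (8, 4)
  ... (continuing to 22P)
  22P = O

ord(P) = 22


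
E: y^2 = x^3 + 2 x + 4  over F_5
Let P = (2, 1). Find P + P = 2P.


Doubling: s = (3 x1^2 + a) / (2 y1)
s = (3*2^2 + 2) / (2*1) mod 5 = 2
x3 = s^2 - 2 x1 mod 5 = 2^2 - 2*2 = 0
y3 = s (x1 - x3) - y1 mod 5 = 2 * (2 - 0) - 1 = 3

2P = (0, 3)


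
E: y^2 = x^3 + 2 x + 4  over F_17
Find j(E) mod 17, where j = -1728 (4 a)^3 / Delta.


Delta = -16(4 a^3 + 27 b^2) mod 17 = 5
-1728 * (4 a)^3 = -1728 * (4*2)^3 mod 17 = 12
j = 12 * 5^(-1) mod 17 = 16

j = 16 (mod 17)


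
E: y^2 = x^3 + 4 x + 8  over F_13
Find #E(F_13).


For each x in F_13, count y with y^2 = x^3 + 4 x + 8 mod 13:
  x = 1: RHS = 0, y in [0]  -> 1 point(s)
  x = 4: RHS = 10, y in [6, 7]  -> 2 point(s)
  x = 5: RHS = 10, y in [6, 7]  -> 2 point(s)
  x = 6: RHS = 1, y in [1, 12]  -> 2 point(s)
  x = 12: RHS = 3, y in [4, 9]  -> 2 point(s)
Affine points: 9. Add the point at infinity: total = 10.

#E(F_13) = 10


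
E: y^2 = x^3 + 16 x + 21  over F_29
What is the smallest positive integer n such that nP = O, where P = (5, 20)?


Compute successive multiples of P until we hit O:
  1P = (5, 20)
  2P = (28, 27)
  3P = (3, 26)
  4P = (1, 26)
  5P = (18, 14)
  6P = (22, 28)
  7P = (25, 3)
  8P = (4, 27)
  ... (continuing to 29P)
  29P = O

ord(P) = 29


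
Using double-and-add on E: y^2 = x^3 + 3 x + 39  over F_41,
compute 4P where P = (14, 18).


k = 4 = 100_2 (binary, LSB first: 001)
Double-and-add from P = (14, 18):
  bit 0 = 0: acc unchanged = O
  bit 1 = 0: acc unchanged = O
  bit 2 = 1: acc = O + (25, 6) = (25, 6)

4P = (25, 6)


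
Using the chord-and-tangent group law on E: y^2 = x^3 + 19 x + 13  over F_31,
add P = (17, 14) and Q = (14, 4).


P != Q, so use the chord formula.
s = (y2 - y1) / (x2 - x1) = (21) / (28) mod 31 = 24
x3 = s^2 - x1 - x2 mod 31 = 24^2 - 17 - 14 = 18
y3 = s (x1 - x3) - y1 mod 31 = 24 * (17 - 18) - 14 = 24

P + Q = (18, 24)


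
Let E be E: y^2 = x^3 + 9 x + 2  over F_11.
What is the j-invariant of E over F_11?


Delta = -16(4 a^3 + 27 b^2) mod 11 = 5
-1728 * (4 a)^3 = -1728 * (4*9)^3 mod 11 = 6
j = 6 * 5^(-1) mod 11 = 10

j = 10 (mod 11)


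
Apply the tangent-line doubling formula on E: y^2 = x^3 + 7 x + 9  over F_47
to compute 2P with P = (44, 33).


Doubling: s = (3 x1^2 + a) / (2 y1)
s = (3*44^2 + 7) / (2*33) mod 47 = 29
x3 = s^2 - 2 x1 mod 47 = 29^2 - 2*44 = 1
y3 = s (x1 - x3) - y1 mod 47 = 29 * (44 - 1) - 33 = 39

2P = (1, 39)


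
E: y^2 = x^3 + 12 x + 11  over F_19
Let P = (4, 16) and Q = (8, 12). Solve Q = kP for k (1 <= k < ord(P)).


Enumerate multiples of P until we hit Q = (8, 12):
  1P = (4, 16)
  2P = (16, 9)
  3P = (0, 7)
  4P = (7, 1)
  5P = (14, 15)
  6P = (5, 5)
  7P = (17, 13)
  8P = (3, 13)
  9P = (2, 9)
  10P = (11, 7)
  11P = (1, 10)
  12P = (18, 13)
  13P = (8, 12)
Match found at i = 13.

k = 13


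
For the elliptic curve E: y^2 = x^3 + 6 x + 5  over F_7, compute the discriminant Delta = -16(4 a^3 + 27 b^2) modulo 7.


4 a^3 + 27 b^2 = 4*6^3 + 27*5^2 = 864 + 675 = 1539
Delta = -16 * (1539) = -24624
Delta mod 7 = 2

Delta = 2 (mod 7)


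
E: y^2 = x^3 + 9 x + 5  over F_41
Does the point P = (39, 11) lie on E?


Check whether y^2 = x^3 + 9 x + 5 (mod 41) for (x, y) = (39, 11).
LHS: y^2 = 11^2 mod 41 = 39
RHS: x^3 + 9 x + 5 = 39^3 + 9*39 + 5 mod 41 = 20
LHS != RHS

No, not on the curve


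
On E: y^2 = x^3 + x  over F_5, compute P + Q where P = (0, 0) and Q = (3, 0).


P != Q, so use the chord formula.
s = (y2 - y1) / (x2 - x1) = (0) / (3) mod 5 = 0
x3 = s^2 - x1 - x2 mod 5 = 0^2 - 0 - 3 = 2
y3 = s (x1 - x3) - y1 mod 5 = 0 * (0 - 2) - 0 = 0

P + Q = (2, 0)


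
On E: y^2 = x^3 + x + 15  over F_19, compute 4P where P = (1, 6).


k = 4 = 100_2 (binary, LSB first: 001)
Double-and-add from P = (1, 6):
  bit 0 = 0: acc unchanged = O
  bit 1 = 0: acc unchanged = O
  bit 2 = 1: acc = O + (12, 11) = (12, 11)

4P = (12, 11)


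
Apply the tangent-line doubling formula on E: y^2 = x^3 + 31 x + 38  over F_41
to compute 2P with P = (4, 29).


Doubling: s = (3 x1^2 + a) / (2 y1)
s = (3*4^2 + 31) / (2*29) mod 41 = 36
x3 = s^2 - 2 x1 mod 41 = 36^2 - 2*4 = 17
y3 = s (x1 - x3) - y1 mod 41 = 36 * (4 - 17) - 29 = 36

2P = (17, 36)


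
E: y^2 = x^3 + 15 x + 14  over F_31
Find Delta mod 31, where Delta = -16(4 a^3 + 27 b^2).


4 a^3 + 27 b^2 = 4*15^3 + 27*14^2 = 13500 + 5292 = 18792
Delta = -16 * (18792) = -300672
Delta mod 31 = 28

Delta = 28 (mod 31)


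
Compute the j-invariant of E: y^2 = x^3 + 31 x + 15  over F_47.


Delta = -16(4 a^3 + 27 b^2) mod 47 = 21
-1728 * (4 a)^3 = -1728 * (4*31)^3 mod 47 = 7
j = 7 * 21^(-1) mod 47 = 16

j = 16 (mod 47)


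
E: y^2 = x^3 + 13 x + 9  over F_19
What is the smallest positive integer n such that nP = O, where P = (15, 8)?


Compute successive multiples of P until we hit O:
  1P = (15, 8)
  2P = (14, 16)
  3P = (16, 0)
  4P = (14, 3)
  5P = (15, 11)
  6P = O

ord(P) = 6


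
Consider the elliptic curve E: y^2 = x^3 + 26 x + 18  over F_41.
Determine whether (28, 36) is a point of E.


Check whether y^2 = x^3 + 26 x + 18 (mod 41) for (x, y) = (28, 36).
LHS: y^2 = 36^2 mod 41 = 25
RHS: x^3 + 26 x + 18 = 28^3 + 26*28 + 18 mod 41 = 25
LHS = RHS

Yes, on the curve


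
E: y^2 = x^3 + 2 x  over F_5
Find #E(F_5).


For each x in F_5, count y with y^2 = x^3 + 2 x + 0 mod 5:
  x = 0: RHS = 0, y in [0]  -> 1 point(s)
Affine points: 1. Add the point at infinity: total = 2.

#E(F_5) = 2


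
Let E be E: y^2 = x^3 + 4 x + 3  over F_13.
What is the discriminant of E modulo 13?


4 a^3 + 27 b^2 = 4*4^3 + 27*3^2 = 256 + 243 = 499
Delta = -16 * (499) = -7984
Delta mod 13 = 11

Delta = 11 (mod 13)


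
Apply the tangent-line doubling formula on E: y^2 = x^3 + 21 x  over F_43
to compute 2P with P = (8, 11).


Doubling: s = (3 x1^2 + a) / (2 y1)
s = (3*8^2 + 21) / (2*11) mod 43 = 39
x3 = s^2 - 2 x1 mod 43 = 39^2 - 2*8 = 0
y3 = s (x1 - x3) - y1 mod 43 = 39 * (8 - 0) - 11 = 0

2P = (0, 0)


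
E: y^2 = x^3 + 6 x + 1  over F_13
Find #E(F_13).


For each x in F_13, count y with y^2 = x^3 + 6 x + 1 mod 13:
  x = 0: RHS = 1, y in [1, 12]  -> 2 point(s)
  x = 5: RHS = 0, y in [0]  -> 1 point(s)
  x = 7: RHS = 9, y in [3, 10]  -> 2 point(s)
  x = 9: RHS = 4, y in [2, 11]  -> 2 point(s)
Affine points: 7. Add the point at infinity: total = 8.

#E(F_13) = 8


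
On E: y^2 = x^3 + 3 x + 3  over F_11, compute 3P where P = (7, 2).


k = 3 = 11_2 (binary, LSB first: 11)
Double-and-add from P = (7, 2):
  bit 0 = 1: acc = O + (7, 2) = (7, 2)
  bit 1 = 1: acc = (7, 2) + (9, 0) = (7, 9)

3P = (7, 9)


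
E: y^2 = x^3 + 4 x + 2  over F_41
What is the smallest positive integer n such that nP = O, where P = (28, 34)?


Compute successive multiples of P until we hit O:
  1P = (28, 34)
  2P = (36, 12)
  3P = (23, 24)
  4P = (35, 34)
  5P = (19, 7)
  6P = (3, 0)
  7P = (19, 34)
  8P = (35, 7)
  ... (continuing to 12P)
  12P = O

ord(P) = 12


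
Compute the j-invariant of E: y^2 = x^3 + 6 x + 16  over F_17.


Delta = -16(4 a^3 + 27 b^2) mod 17 = 7
-1728 * (4 a)^3 = -1728 * (4*6)^3 mod 17 = 1
j = 1 * 7^(-1) mod 17 = 5

j = 5 (mod 17)


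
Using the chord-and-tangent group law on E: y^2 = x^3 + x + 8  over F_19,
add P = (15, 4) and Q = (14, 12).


P != Q, so use the chord formula.
s = (y2 - y1) / (x2 - x1) = (8) / (18) mod 19 = 11
x3 = s^2 - x1 - x2 mod 19 = 11^2 - 15 - 14 = 16
y3 = s (x1 - x3) - y1 mod 19 = 11 * (15 - 16) - 4 = 4

P + Q = (16, 4)


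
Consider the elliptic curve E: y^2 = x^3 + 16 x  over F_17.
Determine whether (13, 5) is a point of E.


Check whether y^2 = x^3 + 16 x + 0 (mod 17) for (x, y) = (13, 5).
LHS: y^2 = 5^2 mod 17 = 8
RHS: x^3 + 16 x + 0 = 13^3 + 16*13 + 0 mod 17 = 8
LHS = RHS

Yes, on the curve


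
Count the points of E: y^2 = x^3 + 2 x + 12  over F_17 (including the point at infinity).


For each x in F_17, count y with y^2 = x^3 + 2 x + 12 mod 17:
  x = 1: RHS = 15, y in [7, 10]  -> 2 point(s)
  x = 4: RHS = 16, y in [4, 13]  -> 2 point(s)
  x = 6: RHS = 2, y in [6, 11]  -> 2 point(s)
  x = 8: RHS = 13, y in [8, 9]  -> 2 point(s)
  x = 12: RHS = 13, y in [8, 9]  -> 2 point(s)
  x = 13: RHS = 8, y in [5, 12]  -> 2 point(s)
  x = 14: RHS = 13, y in [8, 9]  -> 2 point(s)
  x = 15: RHS = 0, y in [0]  -> 1 point(s)
  x = 16: RHS = 9, y in [3, 14]  -> 2 point(s)
Affine points: 17. Add the point at infinity: total = 18.

#E(F_17) = 18


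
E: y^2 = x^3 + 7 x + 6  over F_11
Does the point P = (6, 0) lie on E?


Check whether y^2 = x^3 + 7 x + 6 (mod 11) for (x, y) = (6, 0).
LHS: y^2 = 0^2 mod 11 = 0
RHS: x^3 + 7 x + 6 = 6^3 + 7*6 + 6 mod 11 = 0
LHS = RHS

Yes, on the curve


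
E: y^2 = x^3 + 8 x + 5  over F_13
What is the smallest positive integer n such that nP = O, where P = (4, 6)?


Compute successive multiples of P until we hit O:
  1P = (4, 6)
  2P = (8, 10)
  3P = (2, 9)
  4P = (6, 10)
  5P = (7, 1)
  6P = (12, 3)
  7P = (1, 1)
  8P = (5, 1)
  ... (continuing to 20P)
  20P = O

ord(P) = 20


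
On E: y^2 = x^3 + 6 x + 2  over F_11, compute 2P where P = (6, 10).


Doubling: s = (3 x1^2 + a) / (2 y1)
s = (3*6^2 + 6) / (2*10) mod 11 = 9
x3 = s^2 - 2 x1 mod 11 = 9^2 - 2*6 = 3
y3 = s (x1 - x3) - y1 mod 11 = 9 * (6 - 3) - 10 = 6

2P = (3, 6)


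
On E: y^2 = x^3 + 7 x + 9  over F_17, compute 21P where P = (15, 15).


k = 21 = 10101_2 (binary, LSB first: 10101)
Double-and-add from P = (15, 15):
  bit 0 = 1: acc = O + (15, 15) = (15, 15)
  bit 1 = 0: acc unchanged = (15, 15)
  bit 2 = 1: acc = (15, 15) + (16, 1) = (12, 11)
  bit 3 = 0: acc unchanged = (12, 11)
  bit 4 = 1: acc = (12, 11) + (5, 13) = (15, 2)

21P = (15, 2)


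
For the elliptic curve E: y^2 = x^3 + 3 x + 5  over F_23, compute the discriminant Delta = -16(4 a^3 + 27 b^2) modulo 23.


4 a^3 + 27 b^2 = 4*3^3 + 27*5^2 = 108 + 675 = 783
Delta = -16 * (783) = -12528
Delta mod 23 = 7

Delta = 7 (mod 23)


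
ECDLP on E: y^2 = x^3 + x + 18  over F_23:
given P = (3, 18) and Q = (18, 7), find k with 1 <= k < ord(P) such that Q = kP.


Enumerate multiples of P until we hit Q = (18, 7):
  1P = (3, 18)
  2P = (0, 15)
  3P = (21, 10)
  4P = (8, 20)
  5P = (14, 19)
  6P = (10, 19)
  7P = (18, 16)
  8P = (15, 2)
  9P = (17, 16)
  10P = (11, 16)
  11P = (22, 4)
  12P = (16, 17)
  13P = (7, 0)
  14P = (16, 6)
  15P = (22, 19)
  16P = (11, 7)
  17P = (17, 7)
  18P = (15, 21)
  19P = (18, 7)
Match found at i = 19.

k = 19


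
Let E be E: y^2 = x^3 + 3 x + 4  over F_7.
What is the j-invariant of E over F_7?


Delta = -16(4 a^3 + 27 b^2) mod 7 = 5
-1728 * (4 a)^3 = -1728 * (4*3)^3 mod 7 = 6
j = 6 * 5^(-1) mod 7 = 4

j = 4 (mod 7)


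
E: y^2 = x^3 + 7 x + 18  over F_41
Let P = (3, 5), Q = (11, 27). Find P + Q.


P != Q, so use the chord formula.
s = (y2 - y1) / (x2 - x1) = (22) / (8) mod 41 = 13
x3 = s^2 - x1 - x2 mod 41 = 13^2 - 3 - 11 = 32
y3 = s (x1 - x3) - y1 mod 41 = 13 * (3 - 32) - 5 = 28

P + Q = (32, 28)


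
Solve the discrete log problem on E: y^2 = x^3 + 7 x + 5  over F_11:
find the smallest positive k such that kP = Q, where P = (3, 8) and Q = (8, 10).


Enumerate multiples of P until we hit Q = (8, 10):
  1P = (3, 8)
  2P = (9, 4)
  3P = (8, 10)
Match found at i = 3.

k = 3


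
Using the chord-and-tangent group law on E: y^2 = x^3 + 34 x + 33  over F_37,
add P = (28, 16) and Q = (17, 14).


P != Q, so use the chord formula.
s = (y2 - y1) / (x2 - x1) = (35) / (26) mod 37 = 17
x3 = s^2 - x1 - x2 mod 37 = 17^2 - 28 - 17 = 22
y3 = s (x1 - x3) - y1 mod 37 = 17 * (28 - 22) - 16 = 12

P + Q = (22, 12)


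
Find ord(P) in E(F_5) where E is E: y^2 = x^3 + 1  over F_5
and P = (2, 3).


Compute successive multiples of P until we hit O:
  1P = (2, 3)
  2P = (0, 1)
  3P = (4, 0)
  4P = (0, 4)
  5P = (2, 2)
  6P = O

ord(P) = 6


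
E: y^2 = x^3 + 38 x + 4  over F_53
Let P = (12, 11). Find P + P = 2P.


Doubling: s = (3 x1^2 + a) / (2 y1)
s = (3*12^2 + 38) / (2*11) mod 53 = 31
x3 = s^2 - 2 x1 mod 53 = 31^2 - 2*12 = 36
y3 = s (x1 - x3) - y1 mod 53 = 31 * (12 - 36) - 11 = 40

2P = (36, 40)


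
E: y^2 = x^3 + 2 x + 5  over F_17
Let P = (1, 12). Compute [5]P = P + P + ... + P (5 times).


k = 5 = 101_2 (binary, LSB first: 101)
Double-and-add from P = (1, 12):
  bit 0 = 1: acc = O + (1, 12) = (1, 12)
  bit 1 = 0: acc unchanged = (1, 12)
  bit 2 = 1: acc = (1, 12) + (4, 3) = (4, 14)

5P = (4, 14)


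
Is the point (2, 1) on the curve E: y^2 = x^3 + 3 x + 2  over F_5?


Check whether y^2 = x^3 + 3 x + 2 (mod 5) for (x, y) = (2, 1).
LHS: y^2 = 1^2 mod 5 = 1
RHS: x^3 + 3 x + 2 = 2^3 + 3*2 + 2 mod 5 = 1
LHS = RHS

Yes, on the curve


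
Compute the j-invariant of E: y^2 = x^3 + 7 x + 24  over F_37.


Delta = -16(4 a^3 + 27 b^2) mod 37 = 19
-1728 * (4 a)^3 = -1728 * (4*7)^3 mod 37 = 10
j = 10 * 19^(-1) mod 37 = 20

j = 20 (mod 37)


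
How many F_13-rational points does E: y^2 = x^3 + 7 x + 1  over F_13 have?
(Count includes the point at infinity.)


For each x in F_13, count y with y^2 = x^3 + 7 x + 1 mod 13:
  x = 0: RHS = 1, y in [1, 12]  -> 2 point(s)
  x = 1: RHS = 9, y in [3, 10]  -> 2 point(s)
  x = 2: RHS = 10, y in [6, 7]  -> 2 point(s)
  x = 3: RHS = 10, y in [6, 7]  -> 2 point(s)
  x = 6: RHS = 12, y in [5, 8]  -> 2 point(s)
  x = 7: RHS = 3, y in [4, 9]  -> 2 point(s)
  x = 8: RHS = 10, y in [6, 7]  -> 2 point(s)
  x = 9: RHS = 0, y in [0]  -> 1 point(s)
Affine points: 15. Add the point at infinity: total = 16.

#E(F_13) = 16


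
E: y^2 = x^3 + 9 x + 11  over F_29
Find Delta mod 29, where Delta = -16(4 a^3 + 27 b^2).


4 a^3 + 27 b^2 = 4*9^3 + 27*11^2 = 2916 + 3267 = 6183
Delta = -16 * (6183) = -98928
Delta mod 29 = 20

Delta = 20 (mod 29)


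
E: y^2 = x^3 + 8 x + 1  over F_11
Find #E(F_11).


For each x in F_11, count y with y^2 = x^3 + 8 x + 1 mod 11:
  x = 0: RHS = 1, y in [1, 10]  -> 2 point(s)
  x = 2: RHS = 3, y in [5, 6]  -> 2 point(s)
  x = 4: RHS = 9, y in [3, 8]  -> 2 point(s)
  x = 5: RHS = 1, y in [1, 10]  -> 2 point(s)
  x = 6: RHS = 1, y in [1, 10]  -> 2 point(s)
  x = 7: RHS = 4, y in [2, 9]  -> 2 point(s)
  x = 8: RHS = 5, y in [4, 7]  -> 2 point(s)
  x = 10: RHS = 3, y in [5, 6]  -> 2 point(s)
Affine points: 16. Add the point at infinity: total = 17.

#E(F_11) = 17
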